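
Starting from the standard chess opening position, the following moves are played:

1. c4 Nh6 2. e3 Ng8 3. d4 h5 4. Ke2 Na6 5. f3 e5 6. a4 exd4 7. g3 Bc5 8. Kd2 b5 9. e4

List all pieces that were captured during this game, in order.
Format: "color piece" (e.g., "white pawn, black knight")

Tracking captures:
  exd4: captured white pawn

white pawn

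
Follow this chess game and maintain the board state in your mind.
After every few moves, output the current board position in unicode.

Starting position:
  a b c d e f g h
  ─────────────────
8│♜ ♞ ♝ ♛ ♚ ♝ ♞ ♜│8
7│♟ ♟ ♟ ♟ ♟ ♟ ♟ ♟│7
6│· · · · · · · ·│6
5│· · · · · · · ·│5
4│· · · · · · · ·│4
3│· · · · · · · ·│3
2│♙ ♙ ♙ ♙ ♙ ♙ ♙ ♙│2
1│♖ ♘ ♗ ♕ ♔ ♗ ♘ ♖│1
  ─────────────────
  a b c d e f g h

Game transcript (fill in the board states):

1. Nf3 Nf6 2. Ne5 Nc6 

  a b c d e f g h
  ─────────────────
8│♜ · ♝ ♛ ♚ ♝ · ♜│8
7│♟ ♟ ♟ ♟ ♟ ♟ ♟ ♟│7
6│· · ♞ · · ♞ · ·│6
5│· · · · ♘ · · ·│5
4│· · · · · · · ·│4
3│· · · · · · · ·│3
2│♙ ♙ ♙ ♙ ♙ ♙ ♙ ♙│2
1│♖ ♘ ♗ ♕ ♔ ♗ · ♖│1
  ─────────────────
  a b c d e f g h

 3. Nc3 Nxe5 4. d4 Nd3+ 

  a b c d e f g h
  ─────────────────
8│♜ · ♝ ♛ ♚ ♝ · ♜│8
7│♟ ♟ ♟ ♟ ♟ ♟ ♟ ♟│7
6│· · · · · ♞ · ·│6
5│· · · · · · · ·│5
4│· · · ♙ · · · ·│4
3│· · ♘ ♞ · · · ·│3
2│♙ ♙ ♙ · ♙ ♙ ♙ ♙│2
1│♖ · ♗ ♕ ♔ ♗ · ♖│1
  ─────────────────
  a b c d e f g h

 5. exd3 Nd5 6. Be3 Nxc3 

  a b c d e f g h
  ─────────────────
8│♜ · ♝ ♛ ♚ ♝ · ♜│8
7│♟ ♟ ♟ ♟ ♟ ♟ ♟ ♟│7
6│· · · · · · · ·│6
5│· · · · · · · ·│5
4│· · · ♙ · · · ·│4
3│· · ♞ ♙ ♗ · · ·│3
2│♙ ♙ ♙ · · ♙ ♙ ♙│2
1│♖ · · ♕ ♔ ♗ · ♖│1
  ─────────────────
  a b c d e f g h

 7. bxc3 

  a b c d e f g h
  ─────────────────
8│♜ · ♝ ♛ ♚ ♝ · ♜│8
7│♟ ♟ ♟ ♟ ♟ ♟ ♟ ♟│7
6│· · · · · · · ·│6
5│· · · · · · · ·│5
4│· · · ♙ · · · ·│4
3│· · ♙ ♙ ♗ · · ·│3
2│♙ · ♙ · · ♙ ♙ ♙│2
1│♖ · · ♕ ♔ ♗ · ♖│1
  ─────────────────
  a b c d e f g h


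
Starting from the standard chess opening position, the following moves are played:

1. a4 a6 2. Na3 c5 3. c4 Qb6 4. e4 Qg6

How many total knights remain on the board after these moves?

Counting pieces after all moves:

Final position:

  a b c d e f g h
  ─────────────────
8│♜ ♞ ♝ · ♚ ♝ ♞ ♜│8
7│· ♟ · ♟ ♟ ♟ ♟ ♟│7
6│♟ · · · · · ♛ ·│6
5│· · ♟ · · · · ·│5
4│♙ · ♙ · ♙ · · ·│4
3│♘ · · · · · · ·│3
2│· ♙ · ♙ · ♙ ♙ ♙│2
1│♖ · ♗ ♕ ♔ ♗ ♘ ♖│1
  ─────────────────
  a b c d e f g h


4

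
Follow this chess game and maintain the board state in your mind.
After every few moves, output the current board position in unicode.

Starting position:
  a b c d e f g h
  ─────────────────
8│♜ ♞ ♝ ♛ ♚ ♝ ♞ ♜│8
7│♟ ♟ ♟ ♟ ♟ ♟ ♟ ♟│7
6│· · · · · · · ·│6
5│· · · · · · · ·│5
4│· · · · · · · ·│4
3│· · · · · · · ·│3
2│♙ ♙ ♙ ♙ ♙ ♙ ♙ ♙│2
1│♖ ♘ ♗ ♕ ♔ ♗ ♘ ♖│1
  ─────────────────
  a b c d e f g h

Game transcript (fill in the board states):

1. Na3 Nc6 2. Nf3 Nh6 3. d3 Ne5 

  a b c d e f g h
  ─────────────────
8│♜ · ♝ ♛ ♚ ♝ · ♜│8
7│♟ ♟ ♟ ♟ ♟ ♟ ♟ ♟│7
6│· · · · · · · ♞│6
5│· · · · ♞ · · ·│5
4│· · · · · · · ·│4
3│♘ · · ♙ · ♘ · ·│3
2│♙ ♙ ♙ · ♙ ♙ ♙ ♙│2
1│♖ · ♗ ♕ ♔ ♗ · ♖│1
  ─────────────────
  a b c d e f g h

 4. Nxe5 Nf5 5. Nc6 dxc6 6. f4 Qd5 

  a b c d e f g h
  ─────────────────
8│♜ · ♝ · ♚ ♝ · ♜│8
7│♟ ♟ ♟ · ♟ ♟ ♟ ♟│7
6│· · ♟ · · · · ·│6
5│· · · ♛ · ♞ · ·│5
4│· · · · · ♙ · ·│4
3│♘ · · ♙ · · · ·│3
2│♙ ♙ ♙ · ♙ · ♙ ♙│2
1│♖ · ♗ ♕ ♔ ♗ · ♖│1
  ─────────────────
  a b c d e f g h

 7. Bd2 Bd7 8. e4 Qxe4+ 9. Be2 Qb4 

  a b c d e f g h
  ─────────────────
8│♜ · · · ♚ ♝ · ♜│8
7│♟ ♟ ♟ ♝ ♟ ♟ ♟ ♟│7
6│· · ♟ · · · · ·│6
5│· · · · · ♞ · ·│5
4│· ♛ · · · ♙ · ·│4
3│♘ · · ♙ · · · ·│3
2│♙ ♙ ♙ ♗ ♗ · ♙ ♙│2
1│♖ · · ♕ ♔ · · ♖│1
  ─────────────────
  a b c d e f g h

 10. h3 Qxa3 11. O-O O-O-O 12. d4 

  a b c d e f g h
  ─────────────────
8│· · ♚ ♜ · ♝ · ♜│8
7│♟ ♟ ♟ ♝ ♟ ♟ ♟ ♟│7
6│· · ♟ · · · · ·│6
5│· · · · · ♞ · ·│5
4│· · · ♙ · ♙ · ·│4
3│♛ · · · · · · ♙│3
2│♙ ♙ ♙ ♗ ♗ · ♙ ·│2
1│♖ · · ♕ · ♖ ♔ ·│1
  ─────────────────
  a b c d e f g h


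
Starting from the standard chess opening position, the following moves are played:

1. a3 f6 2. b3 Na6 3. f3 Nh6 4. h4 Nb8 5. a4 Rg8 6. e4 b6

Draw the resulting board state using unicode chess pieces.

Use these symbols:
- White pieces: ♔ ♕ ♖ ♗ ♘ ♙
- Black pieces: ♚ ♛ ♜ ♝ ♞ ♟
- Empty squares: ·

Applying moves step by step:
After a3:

♜ ♞ ♝ ♛ ♚ ♝ ♞ ♜
♟ ♟ ♟ ♟ ♟ ♟ ♟ ♟
· · · · · · · ·
· · · · · · · ·
· · · · · · · ·
♙ · · · · · · ·
· ♙ ♙ ♙ ♙ ♙ ♙ ♙
♖ ♘ ♗ ♕ ♔ ♗ ♘ ♖


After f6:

♜ ♞ ♝ ♛ ♚ ♝ ♞ ♜
♟ ♟ ♟ ♟ ♟ · ♟ ♟
· · · · · ♟ · ·
· · · · · · · ·
· · · · · · · ·
♙ · · · · · · ·
· ♙ ♙ ♙ ♙ ♙ ♙ ♙
♖ ♘ ♗ ♕ ♔ ♗ ♘ ♖


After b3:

♜ ♞ ♝ ♛ ♚ ♝ ♞ ♜
♟ ♟ ♟ ♟ ♟ · ♟ ♟
· · · · · ♟ · ·
· · · · · · · ·
· · · · · · · ·
♙ ♙ · · · · · ·
· · ♙ ♙ ♙ ♙ ♙ ♙
♖ ♘ ♗ ♕ ♔ ♗ ♘ ♖


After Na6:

♜ · ♝ ♛ ♚ ♝ ♞ ♜
♟ ♟ ♟ ♟ ♟ · ♟ ♟
♞ · · · · ♟ · ·
· · · · · · · ·
· · · · · · · ·
♙ ♙ · · · · · ·
· · ♙ ♙ ♙ ♙ ♙ ♙
♖ ♘ ♗ ♕ ♔ ♗ ♘ ♖


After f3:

♜ · ♝ ♛ ♚ ♝ ♞ ♜
♟ ♟ ♟ ♟ ♟ · ♟ ♟
♞ · · · · ♟ · ·
· · · · · · · ·
· · · · · · · ·
♙ ♙ · · · ♙ · ·
· · ♙ ♙ ♙ · ♙ ♙
♖ ♘ ♗ ♕ ♔ ♗ ♘ ♖


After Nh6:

♜ · ♝ ♛ ♚ ♝ · ♜
♟ ♟ ♟ ♟ ♟ · ♟ ♟
♞ · · · · ♟ · ♞
· · · · · · · ·
· · · · · · · ·
♙ ♙ · · · ♙ · ·
· · ♙ ♙ ♙ · ♙ ♙
♖ ♘ ♗ ♕ ♔ ♗ ♘ ♖


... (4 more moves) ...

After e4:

♜ ♞ ♝ ♛ ♚ ♝ ♜ ·
♟ ♟ ♟ ♟ ♟ · ♟ ♟
· · · · · ♟ · ♞
· · · · · · · ·
♙ · · · ♙ · · ♙
· ♙ · · · ♙ · ·
· · ♙ ♙ · · ♙ ·
♖ ♘ ♗ ♕ ♔ ♗ ♘ ♖


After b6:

♜ ♞ ♝ ♛ ♚ ♝ ♜ ·
♟ · ♟ ♟ ♟ · ♟ ♟
· ♟ · · · ♟ · ♞
· · · · · · · ·
♙ · · · ♙ · · ♙
· ♙ · · · ♙ · ·
· · ♙ ♙ · · ♙ ·
♖ ♘ ♗ ♕ ♔ ♗ ♘ ♖



  a b c d e f g h
  ─────────────────
8│♜ ♞ ♝ ♛ ♚ ♝ ♜ ·│8
7│♟ · ♟ ♟ ♟ · ♟ ♟│7
6│· ♟ · · · ♟ · ♞│6
5│· · · · · · · ·│5
4│♙ · · · ♙ · · ♙│4
3│· ♙ · · · ♙ · ·│3
2│· · ♙ ♙ · · ♙ ·│2
1│♖ ♘ ♗ ♕ ♔ ♗ ♘ ♖│1
  ─────────────────
  a b c d e f g h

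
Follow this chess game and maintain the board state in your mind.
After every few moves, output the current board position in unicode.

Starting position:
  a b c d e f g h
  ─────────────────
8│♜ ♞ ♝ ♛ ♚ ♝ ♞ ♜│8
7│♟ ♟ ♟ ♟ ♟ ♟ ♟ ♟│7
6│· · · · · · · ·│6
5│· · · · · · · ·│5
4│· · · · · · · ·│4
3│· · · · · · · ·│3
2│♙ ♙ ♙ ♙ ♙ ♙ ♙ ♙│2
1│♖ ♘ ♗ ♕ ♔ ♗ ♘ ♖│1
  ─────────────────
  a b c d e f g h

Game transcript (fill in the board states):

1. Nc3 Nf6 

  a b c d e f g h
  ─────────────────
8│♜ ♞ ♝ ♛ ♚ ♝ · ♜│8
7│♟ ♟ ♟ ♟ ♟ ♟ ♟ ♟│7
6│· · · · · ♞ · ·│6
5│· · · · · · · ·│5
4│· · · · · · · ·│4
3│· · ♘ · · · · ·│3
2│♙ ♙ ♙ ♙ ♙ ♙ ♙ ♙│2
1│♖ · ♗ ♕ ♔ ♗ ♘ ♖│1
  ─────────────────
  a b c d e f g h

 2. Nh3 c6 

  a b c d e f g h
  ─────────────────
8│♜ ♞ ♝ ♛ ♚ ♝ · ♜│8
7│♟ ♟ · ♟ ♟ ♟ ♟ ♟│7
6│· · ♟ · · ♞ · ·│6
5│· · · · · · · ·│5
4│· · · · · · · ·│4
3│· · ♘ · · · · ♘│3
2│♙ ♙ ♙ ♙ ♙ ♙ ♙ ♙│2
1│♖ · ♗ ♕ ♔ ♗ · ♖│1
  ─────────────────
  a b c d e f g h

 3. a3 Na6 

  a b c d e f g h
  ─────────────────
8│♜ · ♝ ♛ ♚ ♝ · ♜│8
7│♟ ♟ · ♟ ♟ ♟ ♟ ♟│7
6│♞ · ♟ · · ♞ · ·│6
5│· · · · · · · ·│5
4│· · · · · · · ·│4
3│♙ · ♘ · · · · ♘│3
2│· ♙ ♙ ♙ ♙ ♙ ♙ ♙│2
1│♖ · ♗ ♕ ♔ ♗ · ♖│1
  ─────────────────
  a b c d e f g h

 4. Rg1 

  a b c d e f g h
  ─────────────────
8│♜ · ♝ ♛ ♚ ♝ · ♜│8
7│♟ ♟ · ♟ ♟ ♟ ♟ ♟│7
6│♞ · ♟ · · ♞ · ·│6
5│· · · · · · · ·│5
4│· · · · · · · ·│4
3│♙ · ♘ · · · · ♘│3
2│· ♙ ♙ ♙ ♙ ♙ ♙ ♙│2
1│♖ · ♗ ♕ ♔ ♗ ♖ ·│1
  ─────────────────
  a b c d e f g h


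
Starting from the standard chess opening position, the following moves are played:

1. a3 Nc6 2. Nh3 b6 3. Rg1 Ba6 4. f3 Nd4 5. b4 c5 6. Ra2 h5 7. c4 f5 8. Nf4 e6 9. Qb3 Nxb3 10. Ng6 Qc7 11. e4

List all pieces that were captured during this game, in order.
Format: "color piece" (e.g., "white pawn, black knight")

Tracking captures:
  Nxb3: captured white queen

white queen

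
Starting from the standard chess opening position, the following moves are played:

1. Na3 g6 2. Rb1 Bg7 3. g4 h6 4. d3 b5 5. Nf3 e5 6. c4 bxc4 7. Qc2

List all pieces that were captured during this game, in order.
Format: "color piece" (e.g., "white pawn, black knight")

Tracking captures:
  bxc4: captured white pawn

white pawn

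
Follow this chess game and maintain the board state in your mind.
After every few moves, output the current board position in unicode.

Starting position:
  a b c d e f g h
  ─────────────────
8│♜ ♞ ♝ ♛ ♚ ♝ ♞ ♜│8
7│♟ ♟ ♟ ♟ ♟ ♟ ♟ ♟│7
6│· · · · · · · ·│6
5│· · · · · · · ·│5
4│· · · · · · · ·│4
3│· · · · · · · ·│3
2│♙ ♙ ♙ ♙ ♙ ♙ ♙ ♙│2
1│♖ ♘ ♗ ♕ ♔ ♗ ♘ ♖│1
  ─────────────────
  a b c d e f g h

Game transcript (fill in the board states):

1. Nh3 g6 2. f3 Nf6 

  a b c d e f g h
  ─────────────────
8│♜ ♞ ♝ ♛ ♚ ♝ · ♜│8
7│♟ ♟ ♟ ♟ ♟ ♟ · ♟│7
6│· · · · · ♞ ♟ ·│6
5│· · · · · · · ·│5
4│· · · · · · · ·│4
3│· · · · · ♙ · ♘│3
2│♙ ♙ ♙ ♙ ♙ · ♙ ♙│2
1│♖ ♘ ♗ ♕ ♔ ♗ · ♖│1
  ─────────────────
  a b c d e f g h

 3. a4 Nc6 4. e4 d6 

  a b c d e f g h
  ─────────────────
8│♜ · ♝ ♛ ♚ ♝ · ♜│8
7│♟ ♟ ♟ · ♟ ♟ · ♟│7
6│· · ♞ ♟ · ♞ ♟ ·│6
5│· · · · · · · ·│5
4│♙ · · · ♙ · · ·│4
3│· · · · · ♙ · ♘│3
2│· ♙ ♙ ♙ · · ♙ ♙│2
1│♖ ♘ ♗ ♕ ♔ ♗ · ♖│1
  ─────────────────
  a b c d e f g h

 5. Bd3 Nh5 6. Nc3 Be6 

  a b c d e f g h
  ─────────────────
8│♜ · · ♛ ♚ ♝ · ♜│8
7│♟ ♟ ♟ · ♟ ♟ · ♟│7
6│· · ♞ ♟ ♝ · ♟ ·│6
5│· · · · · · · ♞│5
4│♙ · · · ♙ · · ·│4
3│· · ♘ ♗ · ♙ · ♘│3
2│· ♙ ♙ ♙ · · ♙ ♙│2
1│♖ · ♗ ♕ ♔ · · ♖│1
  ─────────────────
  a b c d e f g h

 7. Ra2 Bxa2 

  a b c d e f g h
  ─────────────────
8│♜ · · ♛ ♚ ♝ · ♜│8
7│♟ ♟ ♟ · ♟ ♟ · ♟│7
6│· · ♞ ♟ · · ♟ ·│6
5│· · · · · · · ♞│5
4│♙ · · · ♙ · · ·│4
3│· · ♘ ♗ · ♙ · ♘│3
2│♝ ♙ ♙ ♙ · · ♙ ♙│2
1│· · ♗ ♕ ♔ · · ♖│1
  ─────────────────
  a b c d e f g h


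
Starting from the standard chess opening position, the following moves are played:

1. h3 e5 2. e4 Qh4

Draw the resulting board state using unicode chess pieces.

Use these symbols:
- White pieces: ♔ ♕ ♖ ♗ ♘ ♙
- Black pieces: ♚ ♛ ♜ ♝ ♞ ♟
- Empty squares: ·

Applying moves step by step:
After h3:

♜ ♞ ♝ ♛ ♚ ♝ ♞ ♜
♟ ♟ ♟ ♟ ♟ ♟ ♟ ♟
· · · · · · · ·
· · · · · · · ·
· · · · · · · ·
· · · · · · · ♙
♙ ♙ ♙ ♙ ♙ ♙ ♙ ·
♖ ♘ ♗ ♕ ♔ ♗ ♘ ♖


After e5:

♜ ♞ ♝ ♛ ♚ ♝ ♞ ♜
♟ ♟ ♟ ♟ · ♟ ♟ ♟
· · · · · · · ·
· · · · ♟ · · ·
· · · · · · · ·
· · · · · · · ♙
♙ ♙ ♙ ♙ ♙ ♙ ♙ ·
♖ ♘ ♗ ♕ ♔ ♗ ♘ ♖


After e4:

♜ ♞ ♝ ♛ ♚ ♝ ♞ ♜
♟ ♟ ♟ ♟ · ♟ ♟ ♟
· · · · · · · ·
· · · · ♟ · · ·
· · · · ♙ · · ·
· · · · · · · ♙
♙ ♙ ♙ ♙ · ♙ ♙ ·
♖ ♘ ♗ ♕ ♔ ♗ ♘ ♖


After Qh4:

♜ ♞ ♝ · ♚ ♝ ♞ ♜
♟ ♟ ♟ ♟ · ♟ ♟ ♟
· · · · · · · ·
· · · · ♟ · · ·
· · · · ♙ · · ♛
· · · · · · · ♙
♙ ♙ ♙ ♙ · ♙ ♙ ·
♖ ♘ ♗ ♕ ♔ ♗ ♘ ♖



  a b c d e f g h
  ─────────────────
8│♜ ♞ ♝ · ♚ ♝ ♞ ♜│8
7│♟ ♟ ♟ ♟ · ♟ ♟ ♟│7
6│· · · · · · · ·│6
5│· · · · ♟ · · ·│5
4│· · · · ♙ · · ♛│4
3│· · · · · · · ♙│3
2│♙ ♙ ♙ ♙ · ♙ ♙ ·│2
1│♖ ♘ ♗ ♕ ♔ ♗ ♘ ♖│1
  ─────────────────
  a b c d e f g h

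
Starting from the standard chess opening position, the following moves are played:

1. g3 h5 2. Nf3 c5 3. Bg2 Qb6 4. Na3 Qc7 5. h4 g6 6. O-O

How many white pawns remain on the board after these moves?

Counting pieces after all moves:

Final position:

  a b c d e f g h
  ─────────────────
8│♜ ♞ ♝ · ♚ ♝ ♞ ♜│8
7│♟ ♟ ♛ ♟ ♟ ♟ · ·│7
6│· · · · · · ♟ ·│6
5│· · ♟ · · · · ♟│5
4│· · · · · · · ♙│4
3│♘ · · · · ♘ ♙ ·│3
2│♙ ♙ ♙ ♙ ♙ ♙ ♗ ·│2
1│♖ · ♗ ♕ · ♖ ♔ ·│1
  ─────────────────
  a b c d e f g h


8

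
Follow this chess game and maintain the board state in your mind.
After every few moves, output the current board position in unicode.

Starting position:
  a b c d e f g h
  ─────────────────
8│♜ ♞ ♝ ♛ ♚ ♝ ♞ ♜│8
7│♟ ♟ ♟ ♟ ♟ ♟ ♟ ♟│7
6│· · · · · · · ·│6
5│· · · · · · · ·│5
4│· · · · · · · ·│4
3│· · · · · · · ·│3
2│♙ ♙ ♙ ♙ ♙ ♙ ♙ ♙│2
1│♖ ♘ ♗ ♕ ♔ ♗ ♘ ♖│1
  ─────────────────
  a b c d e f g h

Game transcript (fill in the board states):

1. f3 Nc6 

  a b c d e f g h
  ─────────────────
8│♜ · ♝ ♛ ♚ ♝ ♞ ♜│8
7│♟ ♟ ♟ ♟ ♟ ♟ ♟ ♟│7
6│· · ♞ · · · · ·│6
5│· · · · · · · ·│5
4│· · · · · · · ·│4
3│· · · · · ♙ · ·│3
2│♙ ♙ ♙ ♙ ♙ · ♙ ♙│2
1│♖ ♘ ♗ ♕ ♔ ♗ ♘ ♖│1
  ─────────────────
  a b c d e f g h

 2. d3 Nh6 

  a b c d e f g h
  ─────────────────
8│♜ · ♝ ♛ ♚ ♝ · ♜│8
7│♟ ♟ ♟ ♟ ♟ ♟ ♟ ♟│7
6│· · ♞ · · · · ♞│6
5│· · · · · · · ·│5
4│· · · · · · · ·│4
3│· · · ♙ · ♙ · ·│3
2│♙ ♙ ♙ · ♙ · ♙ ♙│2
1│♖ ♘ ♗ ♕ ♔ ♗ ♘ ♖│1
  ─────────────────
  a b c d e f g h

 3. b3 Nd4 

  a b c d e f g h
  ─────────────────
8│♜ · ♝ ♛ ♚ ♝ · ♜│8
7│♟ ♟ ♟ ♟ ♟ ♟ ♟ ♟│7
6│· · · · · · · ♞│6
5│· · · · · · · ·│5
4│· · · ♞ · · · ·│4
3│· ♙ · ♙ · ♙ · ·│3
2│♙ · ♙ · ♙ · ♙ ♙│2
1│♖ ♘ ♗ ♕ ♔ ♗ ♘ ♖│1
  ─────────────────
  a b c d e f g h



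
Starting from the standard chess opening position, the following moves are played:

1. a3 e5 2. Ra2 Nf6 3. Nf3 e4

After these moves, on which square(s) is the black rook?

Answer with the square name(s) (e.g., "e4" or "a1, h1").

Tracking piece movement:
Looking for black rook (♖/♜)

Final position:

  a b c d e f g h
  ─────────────────
8│♜ ♞ ♝ ♛ ♚ ♝ · ♜│8
7│♟ ♟ ♟ ♟ · ♟ ♟ ♟│7
6│· · · · · ♞ · ·│6
5│· · · · · · · ·│5
4│· · · · ♟ · · ·│4
3│♙ · · · · ♘ · ·│3
2│♖ ♙ ♙ ♙ ♙ ♙ ♙ ♙│2
1│· ♘ ♗ ♕ ♔ ♗ · ♖│1
  ─────────────────
  a b c d e f g h


a8, h8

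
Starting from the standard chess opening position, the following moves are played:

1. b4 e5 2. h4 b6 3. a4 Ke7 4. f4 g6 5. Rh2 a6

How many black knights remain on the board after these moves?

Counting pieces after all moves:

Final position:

  a b c d e f g h
  ─────────────────
8│♜ ♞ ♝ ♛ · ♝ ♞ ♜│8
7│· · ♟ ♟ ♚ ♟ · ♟│7
6│♟ ♟ · · · · ♟ ·│6
5│· · · · ♟ · · ·│5
4│♙ ♙ · · · ♙ · ♙│4
3│· · · · · · · ·│3
2│· · ♙ ♙ ♙ · ♙ ♖│2
1│♖ ♘ ♗ ♕ ♔ ♗ ♘ ·│1
  ─────────────────
  a b c d e f g h


2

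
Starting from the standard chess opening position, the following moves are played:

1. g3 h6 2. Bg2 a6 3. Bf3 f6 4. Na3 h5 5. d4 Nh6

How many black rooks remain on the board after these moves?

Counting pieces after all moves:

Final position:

  a b c d e f g h
  ─────────────────
8│♜ ♞ ♝ ♛ ♚ ♝ · ♜│8
7│· ♟ ♟ ♟ ♟ · ♟ ·│7
6│♟ · · · · ♟ · ♞│6
5│· · · · · · · ♟│5
4│· · · ♙ · · · ·│4
3│♘ · · · · ♗ ♙ ·│3
2│♙ ♙ ♙ · ♙ ♙ · ♙│2
1│♖ · ♗ ♕ ♔ · ♘ ♖│1
  ─────────────────
  a b c d e f g h


2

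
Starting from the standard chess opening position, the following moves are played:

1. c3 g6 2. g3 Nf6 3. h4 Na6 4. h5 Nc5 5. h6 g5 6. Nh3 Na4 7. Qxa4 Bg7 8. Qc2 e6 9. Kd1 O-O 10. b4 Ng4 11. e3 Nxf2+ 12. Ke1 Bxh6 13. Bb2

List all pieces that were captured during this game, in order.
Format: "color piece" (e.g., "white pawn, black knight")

Tracking captures:
  Qxa4: captured black knight
  Nxf2+: captured white pawn
  Bxh6: captured white pawn

black knight, white pawn, white pawn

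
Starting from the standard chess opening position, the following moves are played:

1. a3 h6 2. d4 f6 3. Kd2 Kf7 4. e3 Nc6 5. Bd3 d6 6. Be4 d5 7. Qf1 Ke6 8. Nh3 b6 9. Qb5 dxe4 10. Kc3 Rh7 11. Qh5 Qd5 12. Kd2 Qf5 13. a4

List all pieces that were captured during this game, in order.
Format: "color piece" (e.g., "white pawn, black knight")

Tracking captures:
  dxe4: captured white bishop

white bishop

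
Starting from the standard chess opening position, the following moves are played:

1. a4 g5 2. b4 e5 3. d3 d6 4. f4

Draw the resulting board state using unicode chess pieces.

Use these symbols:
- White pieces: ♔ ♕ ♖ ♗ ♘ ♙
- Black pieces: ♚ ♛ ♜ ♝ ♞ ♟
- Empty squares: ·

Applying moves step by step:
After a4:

♜ ♞ ♝ ♛ ♚ ♝ ♞ ♜
♟ ♟ ♟ ♟ ♟ ♟ ♟ ♟
· · · · · · · ·
· · · · · · · ·
♙ · · · · · · ·
· · · · · · · ·
· ♙ ♙ ♙ ♙ ♙ ♙ ♙
♖ ♘ ♗ ♕ ♔ ♗ ♘ ♖


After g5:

♜ ♞ ♝ ♛ ♚ ♝ ♞ ♜
♟ ♟ ♟ ♟ ♟ ♟ · ♟
· · · · · · · ·
· · · · · · ♟ ·
♙ · · · · · · ·
· · · · · · · ·
· ♙ ♙ ♙ ♙ ♙ ♙ ♙
♖ ♘ ♗ ♕ ♔ ♗ ♘ ♖


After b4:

♜ ♞ ♝ ♛ ♚ ♝ ♞ ♜
♟ ♟ ♟ ♟ ♟ ♟ · ♟
· · · · · · · ·
· · · · · · ♟ ·
♙ ♙ · · · · · ·
· · · · · · · ·
· · ♙ ♙ ♙ ♙ ♙ ♙
♖ ♘ ♗ ♕ ♔ ♗ ♘ ♖


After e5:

♜ ♞ ♝ ♛ ♚ ♝ ♞ ♜
♟ ♟ ♟ ♟ · ♟ · ♟
· · · · · · · ·
· · · · ♟ · ♟ ·
♙ ♙ · · · · · ·
· · · · · · · ·
· · ♙ ♙ ♙ ♙ ♙ ♙
♖ ♘ ♗ ♕ ♔ ♗ ♘ ♖


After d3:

♜ ♞ ♝ ♛ ♚ ♝ ♞ ♜
♟ ♟ ♟ ♟ · ♟ · ♟
· · · · · · · ·
· · · · ♟ · ♟ ·
♙ ♙ · · · · · ·
· · · ♙ · · · ·
· · ♙ · ♙ ♙ ♙ ♙
♖ ♘ ♗ ♕ ♔ ♗ ♘ ♖


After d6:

♜ ♞ ♝ ♛ ♚ ♝ ♞ ♜
♟ ♟ ♟ · · ♟ · ♟
· · · ♟ · · · ·
· · · · ♟ · ♟ ·
♙ ♙ · · · · · ·
· · · ♙ · · · ·
· · ♙ · ♙ ♙ ♙ ♙
♖ ♘ ♗ ♕ ♔ ♗ ♘ ♖


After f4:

♜ ♞ ♝ ♛ ♚ ♝ ♞ ♜
♟ ♟ ♟ · · ♟ · ♟
· · · ♟ · · · ·
· · · · ♟ · ♟ ·
♙ ♙ · · · ♙ · ·
· · · ♙ · · · ·
· · ♙ · ♙ · ♙ ♙
♖ ♘ ♗ ♕ ♔ ♗ ♘ ♖



  a b c d e f g h
  ─────────────────
8│♜ ♞ ♝ ♛ ♚ ♝ ♞ ♜│8
7│♟ ♟ ♟ · · ♟ · ♟│7
6│· · · ♟ · · · ·│6
5│· · · · ♟ · ♟ ·│5
4│♙ ♙ · · · ♙ · ·│4
3│· · · ♙ · · · ·│3
2│· · ♙ · ♙ · ♙ ♙│2
1│♖ ♘ ♗ ♕ ♔ ♗ ♘ ♖│1
  ─────────────────
  a b c d e f g h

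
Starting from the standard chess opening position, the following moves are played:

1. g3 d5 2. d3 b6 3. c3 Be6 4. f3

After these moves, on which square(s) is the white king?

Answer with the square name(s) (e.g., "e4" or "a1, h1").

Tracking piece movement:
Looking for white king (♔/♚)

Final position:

  a b c d e f g h
  ─────────────────
8│♜ ♞ · ♛ ♚ ♝ ♞ ♜│8
7│♟ · ♟ · ♟ ♟ ♟ ♟│7
6│· ♟ · · ♝ · · ·│6
5│· · · ♟ · · · ·│5
4│· · · · · · · ·│4
3│· · ♙ ♙ · ♙ ♙ ·│3
2│♙ ♙ · · ♙ · · ♙│2
1│♖ ♘ ♗ ♕ ♔ ♗ ♘ ♖│1
  ─────────────────
  a b c d e f g h


e1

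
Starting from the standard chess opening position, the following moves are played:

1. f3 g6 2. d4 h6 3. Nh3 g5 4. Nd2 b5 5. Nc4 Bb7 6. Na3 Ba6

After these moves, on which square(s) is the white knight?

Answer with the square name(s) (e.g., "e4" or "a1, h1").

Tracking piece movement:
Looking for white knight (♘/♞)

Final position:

  a b c d e f g h
  ─────────────────
8│♜ ♞ · ♛ ♚ ♝ ♞ ♜│8
7│♟ · ♟ ♟ ♟ ♟ · ·│7
6│♝ · · · · · · ♟│6
5│· ♟ · · · · ♟ ·│5
4│· · · ♙ · · · ·│4
3│♘ · · · · ♙ · ♘│3
2│♙ ♙ ♙ · ♙ · ♙ ♙│2
1│♖ · ♗ ♕ ♔ ♗ · ♖│1
  ─────────────────
  a b c d e f g h


a3, h3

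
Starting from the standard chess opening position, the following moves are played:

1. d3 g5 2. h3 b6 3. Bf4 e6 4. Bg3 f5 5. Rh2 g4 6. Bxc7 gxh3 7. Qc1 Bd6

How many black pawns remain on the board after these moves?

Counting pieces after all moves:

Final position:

  a b c d e f g h
  ─────────────────
8│♜ ♞ ♝ ♛ ♚ · ♞ ♜│8
7│♟ · ♗ ♟ · · · ♟│7
6│· ♟ · ♝ ♟ · · ·│6
5│· · · · · ♟ · ·│5
4│· · · · · · · ·│4
3│· · · ♙ · · · ♟│3
2│♙ ♙ ♙ · ♙ ♙ ♙ ♖│2
1│♖ ♘ ♕ · ♔ ♗ ♘ ·│1
  ─────────────────
  a b c d e f g h


7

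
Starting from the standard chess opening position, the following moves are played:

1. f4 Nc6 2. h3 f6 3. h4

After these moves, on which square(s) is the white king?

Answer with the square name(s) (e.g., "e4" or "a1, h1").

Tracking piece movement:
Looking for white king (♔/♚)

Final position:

  a b c d e f g h
  ─────────────────
8│♜ · ♝ ♛ ♚ ♝ ♞ ♜│8
7│♟ ♟ ♟ ♟ ♟ · ♟ ♟│7
6│· · ♞ · · ♟ · ·│6
5│· · · · · · · ·│5
4│· · · · · ♙ · ♙│4
3│· · · · · · · ·│3
2│♙ ♙ ♙ ♙ ♙ · ♙ ·│2
1│♖ ♘ ♗ ♕ ♔ ♗ ♘ ♖│1
  ─────────────────
  a b c d e f g h


e1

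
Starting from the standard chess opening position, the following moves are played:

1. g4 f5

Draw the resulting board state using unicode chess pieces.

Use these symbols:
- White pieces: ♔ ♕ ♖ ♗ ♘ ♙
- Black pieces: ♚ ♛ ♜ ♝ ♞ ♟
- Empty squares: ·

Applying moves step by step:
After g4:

♜ ♞ ♝ ♛ ♚ ♝ ♞ ♜
♟ ♟ ♟ ♟ ♟ ♟ ♟ ♟
· · · · · · · ·
· · · · · · · ·
· · · · · · ♙ ·
· · · · · · · ·
♙ ♙ ♙ ♙ ♙ ♙ · ♙
♖ ♘ ♗ ♕ ♔ ♗ ♘ ♖


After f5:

♜ ♞ ♝ ♛ ♚ ♝ ♞ ♜
♟ ♟ ♟ ♟ ♟ · ♟ ♟
· · · · · · · ·
· · · · · ♟ · ·
· · · · · · ♙ ·
· · · · · · · ·
♙ ♙ ♙ ♙ ♙ ♙ · ♙
♖ ♘ ♗ ♕ ♔ ♗ ♘ ♖



  a b c d e f g h
  ─────────────────
8│♜ ♞ ♝ ♛ ♚ ♝ ♞ ♜│8
7│♟ ♟ ♟ ♟ ♟ · ♟ ♟│7
6│· · · · · · · ·│6
5│· · · · · ♟ · ·│5
4│· · · · · · ♙ ·│4
3│· · · · · · · ·│3
2│♙ ♙ ♙ ♙ ♙ ♙ · ♙│2
1│♖ ♘ ♗ ♕ ♔ ♗ ♘ ♖│1
  ─────────────────
  a b c d e f g h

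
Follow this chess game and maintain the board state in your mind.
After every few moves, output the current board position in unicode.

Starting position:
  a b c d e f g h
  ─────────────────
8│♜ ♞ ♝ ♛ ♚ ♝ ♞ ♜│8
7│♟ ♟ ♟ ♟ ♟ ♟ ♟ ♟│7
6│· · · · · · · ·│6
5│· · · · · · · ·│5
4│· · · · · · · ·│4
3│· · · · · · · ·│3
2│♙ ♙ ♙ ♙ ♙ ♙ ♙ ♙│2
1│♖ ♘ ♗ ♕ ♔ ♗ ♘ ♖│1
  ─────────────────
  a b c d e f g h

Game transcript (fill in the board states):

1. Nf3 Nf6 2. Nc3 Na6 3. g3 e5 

  a b c d e f g h
  ─────────────────
8│♜ · ♝ ♛ ♚ ♝ · ♜│8
7│♟ ♟ ♟ ♟ · ♟ ♟ ♟│7
6│♞ · · · · ♞ · ·│6
5│· · · · ♟ · · ·│5
4│· · · · · · · ·│4
3│· · ♘ · · ♘ ♙ ·│3
2│♙ ♙ ♙ ♙ ♙ ♙ · ♙│2
1│♖ · ♗ ♕ ♔ ♗ · ♖│1
  ─────────────────
  a b c d e f g h

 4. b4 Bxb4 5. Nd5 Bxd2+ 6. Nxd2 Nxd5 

  a b c d e f g h
  ─────────────────
8│♜ · ♝ ♛ ♚ · · ♜│8
7│♟ ♟ ♟ ♟ · ♟ ♟ ♟│7
6│♞ · · · · · · ·│6
5│· · · ♞ ♟ · · ·│5
4│· · · · · · · ·│4
3│· · · · · · ♙ ·│3
2│♙ · ♙ ♘ ♙ ♙ · ♙│2
1│♖ · ♗ ♕ ♔ ♗ · ♖│1
  ─────────────────
  a b c d e f g h

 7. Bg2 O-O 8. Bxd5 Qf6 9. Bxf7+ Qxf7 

  a b c d e f g h
  ─────────────────
8│♜ · ♝ · · ♜ ♚ ·│8
7│♟ ♟ ♟ ♟ · ♛ ♟ ♟│7
6│♞ · · · · · · ·│6
5│· · · · ♟ · · ·│5
4│· · · · · · · ·│4
3│· · · · · · ♙ ·│3
2│♙ · ♙ ♘ ♙ ♙ · ♙│2
1│♖ · ♗ ♕ ♔ · · ♖│1
  ─────────────────
  a b c d e f g h

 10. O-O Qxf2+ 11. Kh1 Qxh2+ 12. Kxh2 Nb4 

  a b c d e f g h
  ─────────────────
8│♜ · ♝ · · ♜ ♚ ·│8
7│♟ ♟ ♟ ♟ · · ♟ ♟│7
6│· · · · · · · ·│6
5│· · · · ♟ · · ·│5
4│· ♞ · · · · · ·│4
3│· · · · · · ♙ ·│3
2│♙ · ♙ ♘ ♙ · · ♔│2
1│♖ · ♗ ♕ · ♖ · ·│1
  ─────────────────
  a b c d e f g h

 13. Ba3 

  a b c d e f g h
  ─────────────────
8│♜ · ♝ · · ♜ ♚ ·│8
7│♟ ♟ ♟ ♟ · · ♟ ♟│7
6│· · · · · · · ·│6
5│· · · · ♟ · · ·│5
4│· ♞ · · · · · ·│4
3│♗ · · · · · ♙ ·│3
2│♙ · ♙ ♘ ♙ · · ♔│2
1│♖ · · ♕ · ♖ · ·│1
  ─────────────────
  a b c d e f g h


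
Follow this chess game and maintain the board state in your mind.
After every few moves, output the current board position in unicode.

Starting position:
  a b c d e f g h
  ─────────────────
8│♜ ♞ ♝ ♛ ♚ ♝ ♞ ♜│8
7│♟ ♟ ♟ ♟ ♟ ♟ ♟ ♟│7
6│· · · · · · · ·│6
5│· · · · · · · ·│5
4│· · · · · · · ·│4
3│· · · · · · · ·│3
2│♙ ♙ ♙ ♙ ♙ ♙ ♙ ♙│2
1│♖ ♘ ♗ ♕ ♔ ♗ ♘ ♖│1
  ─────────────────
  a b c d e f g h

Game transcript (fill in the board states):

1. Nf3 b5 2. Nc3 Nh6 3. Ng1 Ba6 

  a b c d e f g h
  ─────────────────
8│♜ ♞ · ♛ ♚ ♝ · ♜│8
7│♟ · ♟ ♟ ♟ ♟ ♟ ♟│7
6│♝ · · · · · · ♞│6
5│· ♟ · · · · · ·│5
4│· · · · · · · ·│4
3│· · ♘ · · · · ·│3
2│♙ ♙ ♙ ♙ ♙ ♙ ♙ ♙│2
1│♖ · ♗ ♕ ♔ ♗ ♘ ♖│1
  ─────────────────
  a b c d e f g h

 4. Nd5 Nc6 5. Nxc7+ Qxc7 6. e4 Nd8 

  a b c d e f g h
  ─────────────────
8│♜ · · ♞ ♚ ♝ · ♜│8
7│♟ · ♛ ♟ ♟ ♟ ♟ ♟│7
6│♝ · · · · · · ♞│6
5│· ♟ · · · · · ·│5
4│· · · · ♙ · · ·│4
3│· · · · · · · ·│3
2│♙ ♙ ♙ ♙ · ♙ ♙ ♙│2
1│♖ · ♗ ♕ ♔ ♗ ♘ ♖│1
  ─────────────────
  a b c d e f g h

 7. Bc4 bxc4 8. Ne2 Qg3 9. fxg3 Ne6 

  a b c d e f g h
  ─────────────────
8│♜ · · · ♚ ♝ · ♜│8
7│♟ · · ♟ ♟ ♟ ♟ ♟│7
6│♝ · · · ♞ · · ♞│6
5│· · · · · · · ·│5
4│· · ♟ · ♙ · · ·│4
3│· · · · · · ♙ ·│3
2│♙ ♙ ♙ ♙ ♘ · ♙ ♙│2
1│♖ · ♗ ♕ ♔ · · ♖│1
  ─────────────────
  a b c d e f g h

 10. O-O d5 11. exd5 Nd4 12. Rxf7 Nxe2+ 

  a b c d e f g h
  ─────────────────
8│♜ · · · ♚ ♝ · ♜│8
7│♟ · · · ♟ ♖ ♟ ♟│7
6│♝ · · · · · · ♞│6
5│· · · ♙ · · · ·│5
4│· · ♟ · · · · ·│4
3│· · · · · · ♙ ·│3
2│♙ ♙ ♙ ♙ ♞ · ♙ ♙│2
1│♖ · ♗ ♕ · · ♔ ·│1
  ─────────────────
  a b c d e f g h

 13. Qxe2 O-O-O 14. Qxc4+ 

  a b c d e f g h
  ─────────────────
8│· · ♚ ♜ · ♝ · ♜│8
7│♟ · · · ♟ ♖ ♟ ♟│7
6│♝ · · · · · · ♞│6
5│· · · ♙ · · · ·│5
4│· · ♕ · · · · ·│4
3│· · · · · · ♙ ·│3
2│♙ ♙ ♙ ♙ · · ♙ ♙│2
1│♖ · ♗ · · · ♔ ·│1
  ─────────────────
  a b c d e f g h


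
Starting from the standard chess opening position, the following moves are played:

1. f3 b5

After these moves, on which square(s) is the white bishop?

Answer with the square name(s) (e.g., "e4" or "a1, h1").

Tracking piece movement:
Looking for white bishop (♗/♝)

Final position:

  a b c d e f g h
  ─────────────────
8│♜ ♞ ♝ ♛ ♚ ♝ ♞ ♜│8
7│♟ · ♟ ♟ ♟ ♟ ♟ ♟│7
6│· · · · · · · ·│6
5│· ♟ · · · · · ·│5
4│· · · · · · · ·│4
3│· · · · · ♙ · ·│3
2│♙ ♙ ♙ ♙ ♙ · ♙ ♙│2
1│♖ ♘ ♗ ♕ ♔ ♗ ♘ ♖│1
  ─────────────────
  a b c d e f g h


c1, f1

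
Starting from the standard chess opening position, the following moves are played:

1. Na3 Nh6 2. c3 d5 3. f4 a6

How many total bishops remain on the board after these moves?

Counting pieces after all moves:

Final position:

  a b c d e f g h
  ─────────────────
8│♜ ♞ ♝ ♛ ♚ ♝ · ♜│8
7│· ♟ ♟ · ♟ ♟ ♟ ♟│7
6│♟ · · · · · · ♞│6
5│· · · ♟ · · · ·│5
4│· · · · · ♙ · ·│4
3│♘ · ♙ · · · · ·│3
2│♙ ♙ · ♙ ♙ · ♙ ♙│2
1│♖ · ♗ ♕ ♔ ♗ ♘ ♖│1
  ─────────────────
  a b c d e f g h


4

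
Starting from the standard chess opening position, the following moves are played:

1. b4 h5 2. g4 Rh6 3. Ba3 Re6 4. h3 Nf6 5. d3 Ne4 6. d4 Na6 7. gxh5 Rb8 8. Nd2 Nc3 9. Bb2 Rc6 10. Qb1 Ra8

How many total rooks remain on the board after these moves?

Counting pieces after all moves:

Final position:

  a b c d e f g h
  ─────────────────
8│♜ · ♝ ♛ ♚ ♝ · ·│8
7│♟ ♟ ♟ ♟ ♟ ♟ ♟ ·│7
6│♞ · ♜ · · · · ·│6
5│· · · · · · · ♙│5
4│· ♙ · ♙ · · · ·│4
3│· · ♞ · · · · ♙│3
2│♙ ♗ ♙ ♘ ♙ ♙ · ·│2
1│♖ ♕ · · ♔ ♗ ♘ ♖│1
  ─────────────────
  a b c d e f g h


4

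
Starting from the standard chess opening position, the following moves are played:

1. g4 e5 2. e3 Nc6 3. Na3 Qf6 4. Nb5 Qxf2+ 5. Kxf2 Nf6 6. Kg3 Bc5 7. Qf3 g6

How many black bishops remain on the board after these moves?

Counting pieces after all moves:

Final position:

  a b c d e f g h
  ─────────────────
8│♜ · ♝ · ♚ · · ♜│8
7│♟ ♟ ♟ ♟ · ♟ · ♟│7
6│· · ♞ · · ♞ ♟ ·│6
5│· ♘ ♝ · ♟ · · ·│5
4│· · · · · · ♙ ·│4
3│· · · · ♙ ♕ ♔ ·│3
2│♙ ♙ ♙ ♙ · · · ♙│2
1│♖ · ♗ · · ♗ ♘ ♖│1
  ─────────────────
  a b c d e f g h


2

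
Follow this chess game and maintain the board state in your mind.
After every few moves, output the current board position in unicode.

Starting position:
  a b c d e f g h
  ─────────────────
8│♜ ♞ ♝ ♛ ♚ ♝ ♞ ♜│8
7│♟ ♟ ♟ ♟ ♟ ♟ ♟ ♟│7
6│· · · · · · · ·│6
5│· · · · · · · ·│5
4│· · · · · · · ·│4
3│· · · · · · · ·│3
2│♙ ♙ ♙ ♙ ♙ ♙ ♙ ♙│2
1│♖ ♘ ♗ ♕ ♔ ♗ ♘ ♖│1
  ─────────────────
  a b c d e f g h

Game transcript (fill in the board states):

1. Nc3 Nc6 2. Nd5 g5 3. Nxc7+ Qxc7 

  a b c d e f g h
  ─────────────────
8│♜ · ♝ · ♚ ♝ ♞ ♜│8
7│♟ ♟ ♛ ♟ ♟ ♟ · ♟│7
6│· · ♞ · · · · ·│6
5│· · · · · · ♟ ·│5
4│· · · · · · · ·│4
3│· · · · · · · ·│3
2│♙ ♙ ♙ ♙ ♙ ♙ ♙ ♙│2
1│♖ · ♗ ♕ ♔ ♗ ♘ ♖│1
  ─────────────────
  a b c d e f g h

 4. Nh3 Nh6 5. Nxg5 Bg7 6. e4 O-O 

  a b c d e f g h
  ─────────────────
8│♜ · ♝ · · ♜ ♚ ·│8
7│♟ ♟ ♛ ♟ ♟ ♟ ♝ ♟│7
6│· · ♞ · · · · ♞│6
5│· · · · · · ♘ ·│5
4│· · · · ♙ · · ·│4
3│· · · · · · · ·│3
2│♙ ♙ ♙ ♙ · ♙ ♙ ♙│2
1│♖ · ♗ ♕ ♔ ♗ · ♖│1
  ─────────────────
  a b c d e f g h

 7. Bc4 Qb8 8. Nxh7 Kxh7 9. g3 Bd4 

  a b c d e f g h
  ─────────────────
8│♜ ♛ ♝ · · ♜ · ·│8
7│♟ ♟ · ♟ ♟ ♟ · ♚│7
6│· · ♞ · · · · ♞│6
5│· · · · · · · ·│5
4│· · ♗ ♝ ♙ · · ·│4
3│· · · · · · ♙ ·│3
2│♙ ♙ ♙ ♙ · ♙ · ♙│2
1│♖ · ♗ ♕ ♔ · · ♖│1
  ─────────────────
  a b c d e f g h

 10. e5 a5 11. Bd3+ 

  a b c d e f g h
  ─────────────────
8│♜ ♛ ♝ · · ♜ · ·│8
7│· ♟ · ♟ ♟ ♟ · ♚│7
6│· · ♞ · · · · ♞│6
5│♟ · · · ♙ · · ·│5
4│· · · ♝ · · · ·│4
3│· · · ♗ · · ♙ ·│3
2│♙ ♙ ♙ ♙ · ♙ · ♙│2
1│♖ · ♗ ♕ ♔ · · ♖│1
  ─────────────────
  a b c d e f g h


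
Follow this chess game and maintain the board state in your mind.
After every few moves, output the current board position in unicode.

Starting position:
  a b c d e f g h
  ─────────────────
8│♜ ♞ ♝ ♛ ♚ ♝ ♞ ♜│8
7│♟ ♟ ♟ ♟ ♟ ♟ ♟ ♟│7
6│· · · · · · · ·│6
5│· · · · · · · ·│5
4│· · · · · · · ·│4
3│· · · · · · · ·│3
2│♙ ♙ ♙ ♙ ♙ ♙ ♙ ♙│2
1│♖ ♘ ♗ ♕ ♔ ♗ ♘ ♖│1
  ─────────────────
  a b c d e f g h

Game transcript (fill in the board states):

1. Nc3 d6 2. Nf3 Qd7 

  a b c d e f g h
  ─────────────────
8│♜ ♞ ♝ · ♚ ♝ ♞ ♜│8
7│♟ ♟ ♟ ♛ ♟ ♟ ♟ ♟│7
6│· · · ♟ · · · ·│6
5│· · · · · · · ·│5
4│· · · · · · · ·│4
3│· · ♘ · · ♘ · ·│3
2│♙ ♙ ♙ ♙ ♙ ♙ ♙ ♙│2
1│♖ · ♗ ♕ ♔ ♗ · ♖│1
  ─────────────────
  a b c d e f g h

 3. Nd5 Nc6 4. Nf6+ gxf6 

  a b c d e f g h
  ─────────────────
8│♜ · ♝ · ♚ ♝ ♞ ♜│8
7│♟ ♟ ♟ ♛ ♟ ♟ · ♟│7
6│· · ♞ ♟ · ♟ · ·│6
5│· · · · · · · ·│5
4│· · · · · · · ·│4
3│· · · · · ♘ · ·│3
2│♙ ♙ ♙ ♙ ♙ ♙ ♙ ♙│2
1│♖ · ♗ ♕ ♔ ♗ · ♖│1
  ─────────────────
  a b c d e f g h

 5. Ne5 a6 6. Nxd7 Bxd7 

  a b c d e f g h
  ─────────────────
8│♜ · · · ♚ ♝ ♞ ♜│8
7│· ♟ ♟ ♝ ♟ ♟ · ♟│7
6│♟ · ♞ ♟ · ♟ · ·│6
5│· · · · · · · ·│5
4│· · · · · · · ·│4
3│· · · · · · · ·│3
2│♙ ♙ ♙ ♙ ♙ ♙ ♙ ♙│2
1│♖ · ♗ ♕ ♔ ♗ · ♖│1
  ─────────────────
  a b c d e f g h

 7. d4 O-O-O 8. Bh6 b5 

  a b c d e f g h
  ─────────────────
8│· · ♚ ♜ · ♝ ♞ ♜│8
7│· · ♟ ♝ ♟ ♟ · ♟│7
6│♟ · ♞ ♟ · ♟ · ♗│6
5│· ♟ · · · · · ·│5
4│· · · ♙ · · · ·│4
3│· · · · · · · ·│3
2│♙ ♙ ♙ · ♙ ♙ ♙ ♙│2
1│♖ · · ♕ ♔ ♗ · ♖│1
  ─────────────────
  a b c d e f g h

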